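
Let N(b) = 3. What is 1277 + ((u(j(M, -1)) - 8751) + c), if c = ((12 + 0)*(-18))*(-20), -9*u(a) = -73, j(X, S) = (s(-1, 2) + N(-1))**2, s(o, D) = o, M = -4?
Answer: -28313/9 ≈ -3145.9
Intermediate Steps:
j(X, S) = 4 (j(X, S) = (-1 + 3)**2 = 2**2 = 4)
u(a) = 73/9 (u(a) = -1/9*(-73) = 73/9)
c = 4320 (c = (12*(-18))*(-20) = -216*(-20) = 4320)
1277 + ((u(j(M, -1)) - 8751) + c) = 1277 + ((73/9 - 8751) + 4320) = 1277 + (-78686/9 + 4320) = 1277 - 39806/9 = -28313/9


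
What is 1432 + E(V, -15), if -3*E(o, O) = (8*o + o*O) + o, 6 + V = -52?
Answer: 1316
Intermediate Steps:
V = -58 (V = -6 - 52 = -58)
E(o, O) = -3*o - O*o/3 (E(o, O) = -((8*o + o*O) + o)/3 = -((8*o + O*o) + o)/3 = -(9*o + O*o)/3 = -3*o - O*o/3)
1432 + E(V, -15) = 1432 - ⅓*(-58)*(9 - 15) = 1432 - ⅓*(-58)*(-6) = 1432 - 116 = 1316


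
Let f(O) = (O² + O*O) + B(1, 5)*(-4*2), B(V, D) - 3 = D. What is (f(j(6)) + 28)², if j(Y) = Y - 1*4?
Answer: 784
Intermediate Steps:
B(V, D) = 3 + D
j(Y) = -4 + Y (j(Y) = Y - 4 = -4 + Y)
f(O) = -64 + 2*O² (f(O) = (O² + O*O) + (3 + 5)*(-4*2) = (O² + O²) + 8*(-8) = 2*O² - 64 = -64 + 2*O²)
(f(j(6)) + 28)² = ((-64 + 2*(-4 + 6)²) + 28)² = ((-64 + 2*2²) + 28)² = ((-64 + 2*4) + 28)² = ((-64 + 8) + 28)² = (-56 + 28)² = (-28)² = 784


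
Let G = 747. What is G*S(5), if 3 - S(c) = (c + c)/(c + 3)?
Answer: 5229/4 ≈ 1307.3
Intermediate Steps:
S(c) = 3 - 2*c/(3 + c) (S(c) = 3 - (c + c)/(c + 3) = 3 - 2*c/(3 + c))
G*S(5) = 747*((9 + 5)/(3 + 5)) = 747*(14/8) = 747*((⅛)*14) = 747*(7/4) = 5229/4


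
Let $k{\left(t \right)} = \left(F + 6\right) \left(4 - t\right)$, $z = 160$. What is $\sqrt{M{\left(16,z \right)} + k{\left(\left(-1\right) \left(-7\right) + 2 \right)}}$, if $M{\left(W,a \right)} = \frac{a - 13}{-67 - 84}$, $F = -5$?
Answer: $\frac{i \sqrt{136202}}{151} \approx 2.4441 i$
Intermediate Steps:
$k{\left(t \right)} = 4 - t$ ($k{\left(t \right)} = \left(-5 + 6\right) \left(4 - t\right) = 1 \left(4 - t\right) = 4 - t$)
$M{\left(W,a \right)} = \frac{13}{151} - \frac{a}{151}$ ($M{\left(W,a \right)} = \frac{-13 + a}{-151} = \left(-13 + a\right) \left(- \frac{1}{151}\right) = \frac{13}{151} - \frac{a}{151}$)
$\sqrt{M{\left(16,z \right)} + k{\left(\left(-1\right) \left(-7\right) + 2 \right)}} = \sqrt{\left(\frac{13}{151} - \frac{160}{151}\right) + \left(4 - \left(\left(-1\right) \left(-7\right) + 2\right)\right)} = \sqrt{\left(\frac{13}{151} - \frac{160}{151}\right) + \left(4 - \left(7 + 2\right)\right)} = \sqrt{- \frac{147}{151} + \left(4 - 9\right)} = \sqrt{- \frac{147}{151} - 5} = \sqrt{- \frac{902}{151}} = \frac{i \sqrt{136202}}{151}$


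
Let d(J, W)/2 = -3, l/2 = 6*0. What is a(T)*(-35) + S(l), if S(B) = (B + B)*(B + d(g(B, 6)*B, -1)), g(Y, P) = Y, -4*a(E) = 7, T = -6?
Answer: 245/4 ≈ 61.250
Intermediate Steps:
a(E) = -7/4 (a(E) = -¼*7 = -7/4)
l = 0 (l = 2*(6*0) = 2*0 = 0)
d(J, W) = -6 (d(J, W) = 2*(-3) = -6)
S(B) = 2*B*(-6 + B) (S(B) = (B + B)*(B - 6) = (2*B)*(-6 + B) = 2*B*(-6 + B))
a(T)*(-35) + S(l) = -7/4*(-35) + 2*0*(-6 + 0) = 245/4 + 2*0*(-6) = 245/4 + 0 = 245/4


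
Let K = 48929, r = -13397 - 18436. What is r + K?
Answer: 17096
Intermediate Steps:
r = -31833
r + K = -31833 + 48929 = 17096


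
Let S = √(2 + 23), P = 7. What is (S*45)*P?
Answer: 1575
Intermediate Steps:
S = 5 (S = √25 = 5)
(S*45)*P = (5*45)*7 = 225*7 = 1575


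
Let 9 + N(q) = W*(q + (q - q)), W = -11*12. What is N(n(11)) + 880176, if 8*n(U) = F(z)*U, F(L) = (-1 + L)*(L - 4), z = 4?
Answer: 880167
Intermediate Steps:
F(L) = (-1 + L)*(-4 + L)
n(U) = 0 (n(U) = ((4 + 4² - 5*4)*U)/8 = ((4 + 16 - 20)*U)/8 = (0*U)/8 = (⅛)*0 = 0)
W = -132
N(q) = -9 - 132*q (N(q) = -9 - 132*(q + (q - q)) = -9 - 132*(q + 0) = -9 - 132*q)
N(n(11)) + 880176 = (-9 - 132*0) + 880176 = (-9 + 0) + 880176 = -9 + 880176 = 880167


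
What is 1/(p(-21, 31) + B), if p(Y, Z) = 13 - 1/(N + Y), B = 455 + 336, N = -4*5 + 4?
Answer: 37/29749 ≈ 0.0012437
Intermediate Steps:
N = -16 (N = -20 + 4 = -16)
B = 791
p(Y, Z) = 13 - 1/(-16 + Y)
1/(p(-21, 31) + B) = 1/((-209 + 13*(-21))/(-16 - 21) + 791) = 1/((-209 - 273)/(-37) + 791) = 1/(-1/37*(-482) + 791) = 1/(482/37 + 791) = 1/(29749/37) = 37/29749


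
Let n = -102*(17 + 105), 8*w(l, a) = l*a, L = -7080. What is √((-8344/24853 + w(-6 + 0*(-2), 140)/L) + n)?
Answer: 3*I*√47567501215040806/5865308 ≈ 111.55*I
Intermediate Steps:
w(l, a) = a*l/8 (w(l, a) = (l*a)/8 = (a*l)/8 = a*l/8)
n = -12444 (n = -102*122 = -12444)
√((-8344/24853 + w(-6 + 0*(-2), 140)/L) + n) = √((-8344/24853 + ((⅛)*140*(-6 + 0*(-2)))/(-7080)) - 12444) = √((-8344*1/24853 + ((⅛)*140*(-6 + 0))*(-1/7080)) - 12444) = √((-8344/24853 + ((⅛)*140*(-6))*(-1/7080)) - 12444) = √((-8344/24853 - 105*(-1/7080)) - 12444) = √((-8344/24853 + 7/472) - 12444) = √(-3764397/11730616 - 12444) = √(-145979549901/11730616) = 3*I*√47567501215040806/5865308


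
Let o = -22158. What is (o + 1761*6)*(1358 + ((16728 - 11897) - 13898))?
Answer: 89362728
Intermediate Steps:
(o + 1761*6)*(1358 + ((16728 - 11897) - 13898)) = (-22158 + 1761*6)*(1358 + ((16728 - 11897) - 13898)) = (-22158 + 10566)*(1358 + (4831 - 13898)) = -11592*(1358 - 9067) = -11592*(-7709) = 89362728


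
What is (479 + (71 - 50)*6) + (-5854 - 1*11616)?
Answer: -16865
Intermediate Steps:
(479 + (71 - 50)*6) + (-5854 - 1*11616) = (479 + 21*6) + (-5854 - 11616) = (479 + 126) - 17470 = 605 - 17470 = -16865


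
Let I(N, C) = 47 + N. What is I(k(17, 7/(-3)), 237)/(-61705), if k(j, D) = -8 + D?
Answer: -22/37023 ≈ -0.00059422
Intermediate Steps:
I(k(17, 7/(-3)), 237)/(-61705) = (47 + (-8 + 7/(-3)))/(-61705) = (47 + (-8 + 7*(-1/3)))*(-1/61705) = (47 + (-8 - 7/3))*(-1/61705) = (47 - 31/3)*(-1/61705) = (110/3)*(-1/61705) = -22/37023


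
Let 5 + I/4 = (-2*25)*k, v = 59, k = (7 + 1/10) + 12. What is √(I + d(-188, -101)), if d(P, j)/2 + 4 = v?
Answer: I*√3730 ≈ 61.074*I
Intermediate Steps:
k = 191/10 (k = (7 + ⅒) + 12 = 71/10 + 12 = 191/10 ≈ 19.100)
d(P, j) = 110 (d(P, j) = -8 + 2*59 = -8 + 118 = 110)
I = -3840 (I = -20 + 4*(-2*25*(191/10)) = -20 + 4*(-50*191/10) = -20 + 4*(-955) = -20 - 3820 = -3840)
√(I + d(-188, -101)) = √(-3840 + 110) = √(-3730) = I*√3730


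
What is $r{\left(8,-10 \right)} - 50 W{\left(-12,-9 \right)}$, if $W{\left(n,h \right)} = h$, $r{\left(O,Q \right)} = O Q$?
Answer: $370$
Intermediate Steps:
$r{\left(8,-10 \right)} - 50 W{\left(-12,-9 \right)} = 8 \left(-10\right) - -450 = -80 + 450 = 370$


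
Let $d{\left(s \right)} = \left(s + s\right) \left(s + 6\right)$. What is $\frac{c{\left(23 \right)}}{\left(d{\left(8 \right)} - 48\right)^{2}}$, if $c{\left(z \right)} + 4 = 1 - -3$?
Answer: $0$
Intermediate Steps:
$c{\left(z \right)} = 0$ ($c{\left(z \right)} = -4 + \left(1 - -3\right) = -4 + \left(1 + 3\right) = -4 + 4 = 0$)
$d{\left(s \right)} = 2 s \left(6 + s\right)$
$\frac{c{\left(23 \right)}}{\left(d{\left(8 \right)} - 48\right)^{2}} = \frac{0}{\left(2 \cdot 8 \left(6 + 8\right) - 48\right)^{2}} = \frac{0}{\left(2 \cdot 8 \cdot 14 - 48\right)^{2}} = \frac{0}{\left(224 - 48\right)^{2}} = \frac{0}{176^{2}} = \frac{0}{30976} = 0 \cdot \frac{1}{30976} = 0$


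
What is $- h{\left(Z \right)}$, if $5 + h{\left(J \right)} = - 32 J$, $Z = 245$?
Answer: $7845$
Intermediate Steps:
$h{\left(J \right)} = -5 - 32 J$
$- h{\left(Z \right)} = - (-5 - 7840) = \left(-1\right) \left(-7845\right) = 7845$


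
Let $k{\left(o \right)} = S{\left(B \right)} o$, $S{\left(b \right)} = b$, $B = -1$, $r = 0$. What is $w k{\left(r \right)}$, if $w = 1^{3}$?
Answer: $0$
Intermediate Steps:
$k{\left(o \right)} = - o$
$w = 1$
$w k{\left(r \right)} = 1 \left(\left(-1\right) 0\right) = 1 \cdot 0 = 0$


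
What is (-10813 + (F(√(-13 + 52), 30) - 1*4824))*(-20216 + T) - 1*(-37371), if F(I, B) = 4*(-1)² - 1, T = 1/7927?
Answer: 2505679619371/7927 ≈ 3.1609e+8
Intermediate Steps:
T = 1/7927 ≈ 0.00012615
F(I, B) = 3 (F(I, B) = 4*1 - 1 = 4 - 1 = 3)
(-10813 + (F(√(-13 + 52), 30) - 1*4824))*(-20216 + T) - 1*(-37371) = (-10813 + (3 - 1*4824))*(-20216 + 1/7927) - 1*(-37371) = (-10813 + (3 - 4824))*(-160252231/7927) + 37371 = (-10813 - 4821)*(-160252231/7927) + 37371 = -15634*(-160252231/7927) + 37371 = 2505383379454/7927 + 37371 = 2505679619371/7927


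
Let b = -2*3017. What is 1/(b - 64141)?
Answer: -1/70175 ≈ -1.4250e-5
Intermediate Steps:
b = -6034
1/(b - 64141) = 1/(-6034 - 64141) = 1/(-70175) = -1/70175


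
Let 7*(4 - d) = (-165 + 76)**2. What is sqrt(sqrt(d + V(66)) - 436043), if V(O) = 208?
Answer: sqrt(-21366107 + 7*I*sqrt(45059))/7 ≈ 0.022961 + 660.34*I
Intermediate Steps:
d = -7893/7 (d = 4 - (-165 + 76)**2/7 = 4 - 1/7*(-89)**2 = 4 - 1/7*7921 = 4 - 7921/7 = -7893/7 ≈ -1127.6)
sqrt(sqrt(d + V(66)) - 436043) = sqrt(sqrt(-7893/7 + 208) - 436043) = sqrt(sqrt(-6437/7) - 436043) = sqrt(I*sqrt(45059)/7 - 436043) = sqrt(-436043 + I*sqrt(45059)/7)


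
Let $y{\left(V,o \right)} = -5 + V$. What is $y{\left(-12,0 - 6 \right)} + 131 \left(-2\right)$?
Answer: $-279$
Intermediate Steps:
$y{\left(-12,0 - 6 \right)} + 131 \left(-2\right) = \left(-5 - 12\right) + 131 \left(-2\right) = -17 - 262 = -279$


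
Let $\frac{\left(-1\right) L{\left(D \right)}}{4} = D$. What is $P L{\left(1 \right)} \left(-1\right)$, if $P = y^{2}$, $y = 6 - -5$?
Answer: $484$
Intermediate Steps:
$y = 11$ ($y = 6 + 5 = 11$)
$L{\left(D \right)} = - 4 D$
$P = 121$ ($P = 11^{2} = 121$)
$P L{\left(1 \right)} \left(-1\right) = 121 \left(\left(-4\right) 1\right) \left(-1\right) = 121 \left(-4\right) \left(-1\right) = \left(-484\right) \left(-1\right) = 484$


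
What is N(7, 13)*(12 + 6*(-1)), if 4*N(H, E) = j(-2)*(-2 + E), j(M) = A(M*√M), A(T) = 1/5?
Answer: 33/10 ≈ 3.3000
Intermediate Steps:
A(T) = ⅕
j(M) = ⅕
N(H, E) = -⅒ + E/20 (N(H, E) = ((-2 + E)/5)/4 = (-⅖ + E/5)/4 = -⅒ + E/20)
N(7, 13)*(12 + 6*(-1)) = (-⅒ + (1/20)*13)*(12 + 6*(-1)) = (-⅒ + 13/20)*(12 - 6) = (11/20)*6 = 33/10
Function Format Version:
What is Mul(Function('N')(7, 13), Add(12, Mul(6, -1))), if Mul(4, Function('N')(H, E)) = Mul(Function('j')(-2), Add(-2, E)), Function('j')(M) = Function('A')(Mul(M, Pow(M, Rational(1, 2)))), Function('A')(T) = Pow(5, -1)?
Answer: Rational(33, 10) ≈ 3.3000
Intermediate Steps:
Function('A')(T) = Rational(1, 5)
Function('j')(M) = Rational(1, 5)
Function('N')(H, E) = Add(Rational(-1, 10), Mul(Rational(1, 20), E)) (Function('N')(H, E) = Mul(Rational(1, 4), Mul(Rational(1, 5), Add(-2, E))) = Mul(Rational(1, 4), Add(Rational(-2, 5), Mul(Rational(1, 5), E))) = Add(Rational(-1, 10), Mul(Rational(1, 20), E)))
Mul(Function('N')(7, 13), Add(12, Mul(6, -1))) = Mul(Add(Rational(-1, 10), Mul(Rational(1, 20), 13)), Add(12, Mul(6, -1))) = Mul(Add(Rational(-1, 10), Rational(13, 20)), Add(12, -6)) = Mul(Rational(11, 20), 6) = Rational(33, 10)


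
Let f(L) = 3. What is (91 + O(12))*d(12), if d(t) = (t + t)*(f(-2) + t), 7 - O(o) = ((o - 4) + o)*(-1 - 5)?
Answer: 78480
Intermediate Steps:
O(o) = -17 + 12*o (O(o) = 7 - ((o - 4) + o)*(-1 - 5) = 7 - ((-4 + o) + o)*(-6) = 7 - (-4 + 2*o)*(-6) = 7 - (24 - 12*o) = 7 + (-24 + 12*o) = -17 + 12*o)
d(t) = 2*t*(3 + t) (d(t) = (t + t)*(3 + t) = (2*t)*(3 + t) = 2*t*(3 + t))
(91 + O(12))*d(12) = (91 + (-17 + 12*12))*(2*12*(3 + 12)) = (91 + (-17 + 144))*(2*12*15) = (91 + 127)*360 = 218*360 = 78480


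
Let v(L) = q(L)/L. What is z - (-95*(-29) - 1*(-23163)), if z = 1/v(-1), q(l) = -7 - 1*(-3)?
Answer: -103671/4 ≈ -25918.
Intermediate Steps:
q(l) = -4 (q(l) = -7 + 3 = -4)
v(L) = -4/L
z = 1/4 (z = 1/(-4/(-1)) = 1/(-4*(-1)) = 1/4 ≈ 0.25000)
z - (-95*(-29) - 1*(-23163)) = 1/4 - (-95*(-29) - 1*(-23163)) = 1/4 - (2755 + 23163) = 1/4 - 1*25918 = 1/4 - 25918 = -103671/4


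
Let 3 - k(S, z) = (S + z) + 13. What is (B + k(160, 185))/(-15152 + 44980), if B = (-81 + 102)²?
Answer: 43/14914 ≈ 0.0028832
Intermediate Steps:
k(S, z) = -10 - S - z (k(S, z) = 3 - ((S + z) + 13) = 3 - (13 + S + z) = 3 + (-13 - S - z) = -10 - S - z)
B = 441 (B = 21² = 441)
(B + k(160, 185))/(-15152 + 44980) = (441 + (-10 - 1*160 - 1*185))/(-15152 + 44980) = (441 + (-10 - 160 - 185))/29828 = (441 - 355)*(1/29828) = 86*(1/29828) = 43/14914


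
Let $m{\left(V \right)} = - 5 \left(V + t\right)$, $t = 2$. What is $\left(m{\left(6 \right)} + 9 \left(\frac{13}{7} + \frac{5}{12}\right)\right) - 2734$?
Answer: $- \frac{77099}{28} \approx -2753.5$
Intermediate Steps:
$m{\left(V \right)} = -10 - 5 V$ ($m{\left(V \right)} = - 5 \left(V + 2\right) = - 5 \left(2 + V\right) = -10 - 5 V$)
$\left(m{\left(6 \right)} + 9 \left(\frac{13}{7} + \frac{5}{12}\right)\right) - 2734 = \left(\left(-10 - 30\right) + 9 \left(\frac{13}{7} + \frac{5}{12}\right)\right) - 2734 = \left(\left(-10 - 30\right) + 9 \left(13 \cdot \frac{1}{7} + 5 \cdot \frac{1}{12}\right)\right) - 2734 = \left(-40 + 9 \left(\frac{13}{7} + \frac{5}{12}\right)\right) - 2734 = \left(-40 + 9 \cdot \frac{191}{84}\right) - 2734 = \left(-40 + \frac{573}{28}\right) - 2734 = - \frac{547}{28} - 2734 = - \frac{77099}{28}$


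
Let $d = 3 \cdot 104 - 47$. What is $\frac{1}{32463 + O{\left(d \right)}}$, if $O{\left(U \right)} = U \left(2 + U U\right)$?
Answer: $\frac{1}{18642618} \approx 5.3641 \cdot 10^{-8}$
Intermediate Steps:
$d = 265$ ($d = 312 - 47 = 265$)
$O{\left(U \right)} = U \left(2 + U^{2}\right)$
$\frac{1}{32463 + O{\left(d \right)}} = \frac{1}{32463 + 265 \left(2 + 265^{2}\right)} = \frac{1}{32463 + 265 \left(2 + 70225\right)} = \frac{1}{32463 + 265 \cdot 70227} = \frac{1}{32463 + 18610155} = \frac{1}{18642618}$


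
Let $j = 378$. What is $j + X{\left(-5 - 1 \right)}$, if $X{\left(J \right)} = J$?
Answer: $372$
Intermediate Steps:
$j + X{\left(-5 - 1 \right)} = 378 - 6 = 372$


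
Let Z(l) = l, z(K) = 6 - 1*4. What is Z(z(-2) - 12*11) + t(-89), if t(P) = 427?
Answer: 297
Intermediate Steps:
z(K) = 2 (z(K) = 6 - 4 = 2)
Z(z(-2) - 12*11) + t(-89) = (2 - 12*11) + 427 = (2 - 132) + 427 = -130 + 427 = 297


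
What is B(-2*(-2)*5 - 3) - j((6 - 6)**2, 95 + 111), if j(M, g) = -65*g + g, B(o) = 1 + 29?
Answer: 13214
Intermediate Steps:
B(o) = 30
j(M, g) = -64*g
B(-2*(-2)*5 - 3) - j((6 - 6)**2, 95 + 111) = 30 - (-64)*(95 + 111) = 30 - (-64)*206 = 30 - 1*(-13184) = 30 + 13184 = 13214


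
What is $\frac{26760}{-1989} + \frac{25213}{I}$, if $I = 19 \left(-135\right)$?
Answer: $- \frac{694667}{29835} \approx -23.284$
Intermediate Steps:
$I = -2565$
$\frac{26760}{-1989} + \frac{25213}{I} = \frac{26760}{-1989} + \frac{25213}{-2565} = 26760 \left(- \frac{1}{1989}\right) + 25213 \left(- \frac{1}{2565}\right) = - \frac{8920}{663} - \frac{1327}{135} = - \frac{694667}{29835}$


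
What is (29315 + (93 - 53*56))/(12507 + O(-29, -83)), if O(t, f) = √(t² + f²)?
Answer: 330685080/156417319 - 26440*√7730/156417319 ≈ 2.0993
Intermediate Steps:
O(t, f) = √(f² + t²)
(29315 + (93 - 53*56))/(12507 + O(-29, -83)) = (29315 + (93 - 53*56))/(12507 + √((-83)² + (-29)²)) = (29315 + (93 - 2968))/(12507 + √(6889 + 841)) = (29315 - 2875)/(12507 + √7730) = 26440/(12507 + √7730)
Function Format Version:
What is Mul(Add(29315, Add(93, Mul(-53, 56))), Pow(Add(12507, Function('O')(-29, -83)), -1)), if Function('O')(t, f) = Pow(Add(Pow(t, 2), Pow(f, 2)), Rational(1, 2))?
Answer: Add(Rational(330685080, 156417319), Mul(Rational(-26440, 156417319), Pow(7730, Rational(1, 2)))) ≈ 2.0993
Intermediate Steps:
Function('O')(t, f) = Pow(Add(Pow(f, 2), Pow(t, 2)), Rational(1, 2))
Mul(Add(29315, Add(93, Mul(-53, 56))), Pow(Add(12507, Function('O')(-29, -83)), -1)) = Mul(Add(29315, Add(93, Mul(-53, 56))), Pow(Add(12507, Pow(Add(Pow(-83, 2), Pow(-29, 2)), Rational(1, 2))), -1)) = Mul(Add(29315, Add(93, -2968)), Pow(Add(12507, Pow(Add(6889, 841), Rational(1, 2))), -1)) = Mul(Add(29315, -2875), Pow(Add(12507, Pow(7730, Rational(1, 2))), -1)) = Mul(26440, Pow(Add(12507, Pow(7730, Rational(1, 2))), -1))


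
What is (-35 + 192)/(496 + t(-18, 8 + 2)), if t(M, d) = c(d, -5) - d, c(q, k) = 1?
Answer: 157/487 ≈ 0.32238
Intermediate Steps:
t(M, d) = 1 - d
(-35 + 192)/(496 + t(-18, 8 + 2)) = (-35 + 192)/(496 + (1 - (8 + 2))) = 157/(496 + (1 - 1*10)) = 157/(496 + (1 - 10)) = 157/(496 - 9) = 157/487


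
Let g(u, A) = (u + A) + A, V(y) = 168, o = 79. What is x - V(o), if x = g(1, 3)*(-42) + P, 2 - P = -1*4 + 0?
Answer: -456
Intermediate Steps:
P = 6 (P = 2 - (-1*4 + 0) = 2 - (-4 + 0) = 2 - 1*(-4) = 2 + 4 = 6)
g(u, A) = u + 2*A (g(u, A) = (A + u) + A = u + 2*A)
x = -288 (x = (1 + 2*3)*(-42) + 6 = (1 + 6)*(-42) + 6 = 7*(-42) + 6 = -294 + 6 = -288)
x - V(o) = -288 - 1*168 = -288 - 168 = -456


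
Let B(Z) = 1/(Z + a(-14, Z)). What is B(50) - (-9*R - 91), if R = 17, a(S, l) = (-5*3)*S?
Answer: 63441/260 ≈ 244.00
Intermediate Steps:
a(S, l) = -15*S
B(Z) = 1/(210 + Z) (B(Z) = 1/(Z - 15*(-14)) = 1/(Z + 210) = 1/(210 + Z))
B(50) - (-9*R - 91) = 1/(210 + 50) - (-9*17 - 91) = 1/260 - (-153 - 91) = 1/260 - 1*(-244) = 1/260 + 244 = 63441/260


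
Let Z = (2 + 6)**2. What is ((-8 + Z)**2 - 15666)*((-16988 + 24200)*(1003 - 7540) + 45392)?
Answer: 590156133560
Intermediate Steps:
Z = 64 (Z = 8**2 = 64)
((-8 + Z)**2 - 15666)*((-16988 + 24200)*(1003 - 7540) + 45392) = ((-8 + 64)**2 - 15666)*((-16988 + 24200)*(1003 - 7540) + 45392) = (56**2 - 15666)*(7212*(-6537) + 45392) = (3136 - 15666)*(-47144844 + 45392) = -12530*(-47099452) = 590156133560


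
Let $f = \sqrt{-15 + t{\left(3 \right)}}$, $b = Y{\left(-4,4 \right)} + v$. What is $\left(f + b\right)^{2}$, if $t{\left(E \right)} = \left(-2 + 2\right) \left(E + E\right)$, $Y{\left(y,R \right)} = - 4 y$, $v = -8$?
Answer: $\left(8 + i \sqrt{15}\right)^{2} \approx 49.0 + 61.968 i$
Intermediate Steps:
$t{\left(E \right)} = 0$ ($t{\left(E \right)} = 0 \cdot 2 E = 0$)
$b = 8$ ($b = \left(-4\right) \left(-4\right) - 8 = 16 - 8 = 8$)
$f = i \sqrt{15}$ ($f = \sqrt{-15 + 0} = \sqrt{-15} = i \sqrt{15} \approx 3.873 i$)
$\left(f + b\right)^{2} = \left(i \sqrt{15} + 8\right)^{2} = \left(8 + i \sqrt{15}\right)^{2}$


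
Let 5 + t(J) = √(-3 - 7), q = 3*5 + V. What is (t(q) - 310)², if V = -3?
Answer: (315 - I*√10)² ≈ 99215.0 - 1992.0*I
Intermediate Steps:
q = 12 (q = 3*5 - 3 = 15 - 3 = 12)
t(J) = -5 + I*√10 (t(J) = -5 + √(-3 - 7) = -5 + √(-10) = -5 + I*√10)
(t(q) - 310)² = ((-5 + I*√10) - 310)² = (-315 + I*√10)²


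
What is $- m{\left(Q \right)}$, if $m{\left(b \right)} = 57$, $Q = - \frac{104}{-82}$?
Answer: $-57$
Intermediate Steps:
$Q = \frac{52}{41}$ ($Q = \left(-104\right) \left(- \frac{1}{82}\right) = \frac{52}{41} \approx 1.2683$)
$- m{\left(Q \right)} = \left(-1\right) 57 = -57$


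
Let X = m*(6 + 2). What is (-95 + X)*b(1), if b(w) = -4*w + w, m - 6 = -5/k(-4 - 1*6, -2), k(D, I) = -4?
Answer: 111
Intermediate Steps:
m = 29/4 (m = 6 - 5/(-4) = 6 - 5*(-1/4) = 6 + 5/4 = 29/4 ≈ 7.2500)
b(w) = -3*w
X = 58 (X = 29*(6 + 2)/4 = (29/4)*8 = 58)
(-95 + X)*b(1) = (-95 + 58)*(-3*1) = -37*(-3) = 111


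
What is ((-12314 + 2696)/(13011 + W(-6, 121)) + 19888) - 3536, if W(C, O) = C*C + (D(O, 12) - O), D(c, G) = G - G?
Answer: 105678167/6463 ≈ 16351.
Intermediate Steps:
D(c, G) = 0
W(C, O) = C**2 - O (W(C, O) = C*C + (0 - O) = C**2 - O)
((-12314 + 2696)/(13011 + W(-6, 121)) + 19888) - 3536 = ((-12314 + 2696)/(13011 + ((-6)**2 - 1*121)) + 19888) - 3536 = (-9618/(13011 + (36 - 121)) + 19888) - 3536 = (-9618/(13011 - 85) + 19888) - 3536 = (-9618/12926 + 19888) - 3536 = (-9618*1/12926 + 19888) - 3536 = (-4809/6463 + 19888) - 3536 = 128531335/6463 - 3536 = 105678167/6463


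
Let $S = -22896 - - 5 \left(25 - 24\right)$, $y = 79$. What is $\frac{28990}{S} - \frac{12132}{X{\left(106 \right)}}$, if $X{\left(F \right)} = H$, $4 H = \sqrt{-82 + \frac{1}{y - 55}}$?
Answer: $- \frac{28990}{22891} + \frac{97056 i \sqrt{11802}}{1967} \approx -1.2664 + 5360.4 i$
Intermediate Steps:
$S = -22891$ ($S = -22896 - \left(-5\right) 1 = -22896 - -5 = -22896 + 5 = -22891$)
$H = \frac{i \sqrt{11802}}{48}$ ($H = \frac{\sqrt{-82 + \frac{1}{79 - 55}}}{4} = \frac{\sqrt{-82 + \frac{1}{24}}}{4} = \frac{\sqrt{- \frac{1967}{24}}}{4} = \frac{\frac{1}{12} i \sqrt{11802}}{4} = \frac{i \sqrt{11802}}{48} \approx 2.2633 i$)
$X{\left(F \right)} = \frac{i \sqrt{11802}}{48}$
$\frac{28990}{S} - \frac{12132}{X{\left(106 \right)}} = \frac{28990}{-22891} - \frac{12132}{\frac{1}{48} i \sqrt{11802}} = 28990 \left(- \frac{1}{22891}\right) - 12132 \left(- \frac{8 i \sqrt{11802}}{1967}\right) = - \frac{28990}{22891} + \frac{97056 i \sqrt{11802}}{1967}$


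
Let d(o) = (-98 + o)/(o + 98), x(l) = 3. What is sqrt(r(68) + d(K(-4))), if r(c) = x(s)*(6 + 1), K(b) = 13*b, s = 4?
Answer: 2*sqrt(2346)/23 ≈ 4.2118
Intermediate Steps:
r(c) = 21 (r(c) = 3*(6 + 1) = 3*7 = 21)
d(o) = (-98 + o)/(98 + o)
sqrt(r(68) + d(K(-4))) = sqrt(21 + (-98 + 13*(-4))/(98 + 13*(-4))) = sqrt(21 + (-98 - 52)/(98 - 52)) = sqrt(21 - 150/46) = sqrt(21 + (1/46)*(-150)) = sqrt(21 - 75/23) = sqrt(408/23) = 2*sqrt(2346)/23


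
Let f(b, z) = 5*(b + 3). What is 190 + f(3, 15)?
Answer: 220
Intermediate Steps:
f(b, z) = 15 + 5*b (f(b, z) = 5*(3 + b) = 15 + 5*b)
190 + f(3, 15) = 190 + (15 + 5*3) = 190 + (15 + 15) = 190 + 30 = 220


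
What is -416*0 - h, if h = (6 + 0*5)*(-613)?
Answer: 3678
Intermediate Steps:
h = -3678 (h = (6 + 0)*(-613) = 6*(-613) = -3678)
-416*0 - h = -416*0 - 1*(-3678) = 0 + 3678 = 3678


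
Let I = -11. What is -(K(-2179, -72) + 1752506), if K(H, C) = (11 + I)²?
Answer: -1752506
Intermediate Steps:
K(H, C) = 0 (K(H, C) = (11 - 11)² = 0² = 0)
-(K(-2179, -72) + 1752506) = -(0 + 1752506) = -1*1752506 = -1752506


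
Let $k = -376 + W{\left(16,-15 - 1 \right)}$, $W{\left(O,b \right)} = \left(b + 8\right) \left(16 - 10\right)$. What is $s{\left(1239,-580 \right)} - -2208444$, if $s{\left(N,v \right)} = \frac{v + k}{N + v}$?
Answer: $\frac{1455363592}{659} \approx 2.2084 \cdot 10^{6}$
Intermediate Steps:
$W{\left(O,b \right)} = 48 + 6 b$ ($W{\left(O,b \right)} = \left(8 + b\right) 6 = 48 + 6 b$)
$k = -424$ ($k = -376 + \left(48 + 6 \left(-15 - 1\right)\right) = -376 + \left(48 + 6 \left(-16\right)\right) = -376 + \left(48 - 96\right) = -376 - 48 = -424$)
$s{\left(N,v \right)} = \frac{-424 + v}{N + v}$ ($s{\left(N,v \right)} = \frac{v - 424}{N + v} = \frac{-424 + v}{N + v}$)
$s{\left(1239,-580 \right)} - -2208444 = \frac{-424 - 580}{1239 - 580} - -2208444 = \frac{1}{659} \left(-1004\right) + 2208444 = - \frac{1004}{659} + 2208444 = \frac{1455363592}{659}$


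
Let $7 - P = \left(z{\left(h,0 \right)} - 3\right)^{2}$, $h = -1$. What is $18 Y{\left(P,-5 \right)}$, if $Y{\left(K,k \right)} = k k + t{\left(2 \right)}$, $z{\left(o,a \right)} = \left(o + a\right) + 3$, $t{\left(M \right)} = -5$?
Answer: $360$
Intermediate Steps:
$z{\left(o,a \right)} = 3 + a + o$ ($z{\left(o,a \right)} = \left(a + o\right) + 3 = 3 + a + o$)
$P = 6$ ($P = 7 - \left(\left(3 + 0 - 1\right) - 3\right)^{2} = 7 - \left(2 - 3\right)^{2} = 7 - \left(-1\right)^{2} = 7 - 1 = 6$)
$Y{\left(K,k \right)} = -5 + k^{2}$ ($Y{\left(K,k \right)} = k k - 5 = k^{2} - 5 = -5 + k^{2}$)
$18 Y{\left(P,-5 \right)} = 18 \left(-5 + \left(-5\right)^{2}\right) = 18 \left(-5 + 25\right) = 18 \cdot 20 = 360$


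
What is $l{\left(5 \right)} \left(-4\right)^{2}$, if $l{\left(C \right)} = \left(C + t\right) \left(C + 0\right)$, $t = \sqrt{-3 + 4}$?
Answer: $480$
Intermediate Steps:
$t = 1$ ($t = \sqrt{1} = 1$)
$l{\left(C \right)} = C \left(1 + C\right)$ ($l{\left(C \right)} = \left(C + 1\right) \left(C + 0\right) = \left(1 + C\right) C = C \left(1 + C\right)$)
$l{\left(5 \right)} \left(-4\right)^{2} = 5 \left(1 + 5\right) \left(-4\right)^{2} = 5 \cdot 6 \cdot 16 = 30 \cdot 16 = 480$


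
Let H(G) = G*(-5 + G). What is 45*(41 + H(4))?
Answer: 1665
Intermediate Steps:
45*(41 + H(4)) = 45*(41 + 4*(-5 + 4)) = 45*(41 + 4*(-1)) = 45*(41 - 4) = 45*37 = 1665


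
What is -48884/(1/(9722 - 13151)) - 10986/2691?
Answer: 150358039030/897 ≈ 1.6762e+8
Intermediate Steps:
-48884/(1/(9722 - 13151)) - 10986/2691 = -48884/(1/(-3429)) - 10986*1/2691 = -48884/(-1/3429) - 3662/897 = -48884*(-3429) - 3662/897 = 167623236 - 3662/897 = 150358039030/897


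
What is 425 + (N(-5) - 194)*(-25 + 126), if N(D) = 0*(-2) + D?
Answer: -19674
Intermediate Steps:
N(D) = D (N(D) = 0 + D = D)
425 + (N(-5) - 194)*(-25 + 126) = 425 + (-5 - 194)*(-25 + 126) = 425 - 199*101 = 425 - 20099 = -19674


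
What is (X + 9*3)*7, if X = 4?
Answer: 217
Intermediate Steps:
(X + 9*3)*7 = (4 + 9*3)*7 = (4 + 27)*7 = 31*7 = 217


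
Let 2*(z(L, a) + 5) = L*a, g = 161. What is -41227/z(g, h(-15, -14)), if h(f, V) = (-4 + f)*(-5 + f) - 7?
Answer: -82454/60043 ≈ -1.3732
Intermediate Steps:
h(f, V) = -7 + (-5 + f)*(-4 + f) (h(f, V) = (-5 + f)*(-4 + f) - 7 = -7 + (-5 + f)*(-4 + f))
z(L, a) = -5 + L*a/2 (z(L, a) = -5 + (L*a)/2 = -5 + L*a/2)
-41227/z(g, h(-15, -14)) = -41227/(-5 + (½)*161*(13 + (-15)² - 9*(-15))) = -41227/(-5 + (½)*161*(13 + 225 + 135)) = -41227/(-5 + (½)*161*373) = -41227/(-5 + 60053/2) = -41227/60043/2 = -41227*2/60043 = -82454/60043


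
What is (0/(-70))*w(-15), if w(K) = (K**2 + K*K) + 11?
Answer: 0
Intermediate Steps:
w(K) = 11 + 2*K**2 (w(K) = (K**2 + K**2) + 11 = 2*K**2 + 11 = 11 + 2*K**2)
(0/(-70))*w(-15) = (0/(-70))*(11 + 2*(-15)**2) = (0*(-1/70))*(11 + 2*225) = 0*(11 + 450) = 0*461 = 0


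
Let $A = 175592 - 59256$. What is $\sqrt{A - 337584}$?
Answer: $8 i \sqrt{3457} \approx 470.37 i$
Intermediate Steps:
$A = 116336$ ($A = 175592 - 59256 = 116336$)
$\sqrt{A - 337584} = \sqrt{116336 - 337584} = \sqrt{-221248} = 8 i \sqrt{3457}$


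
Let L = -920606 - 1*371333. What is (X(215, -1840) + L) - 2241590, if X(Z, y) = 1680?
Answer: -3531849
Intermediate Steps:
L = -1291939 (L = -920606 - 371333 = -1291939)
(X(215, -1840) + L) - 2241590 = (1680 - 1291939) - 2241590 = -1290259 - 2241590 = -3531849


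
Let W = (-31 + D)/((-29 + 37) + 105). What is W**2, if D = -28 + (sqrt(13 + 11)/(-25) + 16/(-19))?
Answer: 807989289/2881005625 + 4548*sqrt(6)/6065275 ≈ 0.28229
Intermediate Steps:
D = -548/19 - 2*sqrt(6)/25 (D = -28 + (sqrt(24)*(-1/25) + 16*(-1/19)) = -28 + ((2*sqrt(6))*(-1/25) - 16/19) = -28 + (-2*sqrt(6)/25 - 16/19) = -28 + (-16/19 - 2*sqrt(6)/25) = -548/19 - 2*sqrt(6)/25 ≈ -29.038)
W = -1137/2147 - 2*sqrt(6)/2825 (W = (-31 + (-548/19 - 2*sqrt(6)/25))/((-29 + 37) + 105) = (-1137/19 - 2*sqrt(6)/25)/(8 + 105) = (-1137/19 - 2*sqrt(6)/25)/113 = (-1137/19 - 2*sqrt(6)/25)*(1/113) = -1137/2147 - 2*sqrt(6)/2825 ≈ -0.53131)
W**2 = (-1137/2147 - 2*sqrt(6)/2825)**2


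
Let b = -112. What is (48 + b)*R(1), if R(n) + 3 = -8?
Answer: 704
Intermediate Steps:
R(n) = -11 (R(n) = -3 - 8 = -11)
(48 + b)*R(1) = (48 - 112)*(-11) = -64*(-11) = 704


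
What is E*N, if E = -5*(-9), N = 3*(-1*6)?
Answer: -810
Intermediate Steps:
N = -18 (N = 3*(-6) = -18)
E = 45
E*N = 45*(-18) = -810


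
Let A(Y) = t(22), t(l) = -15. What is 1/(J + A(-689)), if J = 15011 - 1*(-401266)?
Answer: 1/416262 ≈ 2.4023e-6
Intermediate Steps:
A(Y) = -15
J = 416277 (J = 15011 + 401266 = 416277)
1/(J + A(-689)) = 1/(416277 - 15) = 1/416262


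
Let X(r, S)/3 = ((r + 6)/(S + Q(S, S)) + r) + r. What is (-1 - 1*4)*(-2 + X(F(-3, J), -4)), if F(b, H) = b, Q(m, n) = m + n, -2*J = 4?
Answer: 415/4 ≈ 103.75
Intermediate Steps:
J = -2 (J = -½*4 = -2)
X(r, S) = 6*r + (6 + r)/S (X(r, S) = 3*(((r + 6)/(S + (S + S)) + r) + r) = 3*(((6 + r)/(S + 2*S) + r) + r) = 3*(((6 + r)/((3*S)) + r) + r) = 3*(((6 + r)*(1/(3*S)) + r) + r) = 3*(((6 + r)/(3*S) + r) + r) = 3*((r + (6 + r)/(3*S)) + r) = 3*(2*r + (6 + r)/(3*S)) = 6*r + (6 + r)/S)
(-1 - 1*4)*(-2 + X(F(-3, J), -4)) = (-1 - 1*4)*(-2 + (6 - 3 + 6*(-4)*(-3))/(-4)) = (-1 - 4)*(-2 - (6 - 3 + 72)/4) = -5*(-2 - ¼*75) = -5*(-2 - 75/4) = -5*(-83/4) = 415/4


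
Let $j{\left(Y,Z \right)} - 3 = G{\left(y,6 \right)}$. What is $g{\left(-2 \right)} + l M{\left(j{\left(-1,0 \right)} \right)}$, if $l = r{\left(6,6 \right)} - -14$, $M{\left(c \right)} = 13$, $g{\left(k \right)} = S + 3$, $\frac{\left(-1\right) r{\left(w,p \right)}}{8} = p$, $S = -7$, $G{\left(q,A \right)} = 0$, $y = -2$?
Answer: $-446$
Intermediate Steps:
$j{\left(Y,Z \right)} = 3$ ($j{\left(Y,Z \right)} = 3 + 0 = 3$)
$r{\left(w,p \right)} = - 8 p$
$g{\left(k \right)} = -4$ ($g{\left(k \right)} = -7 + 3 = -4$)
$l = -34$ ($l = \left(-8\right) 6 - -14 = -48 + 14 = -34$)
$g{\left(-2 \right)} + l M{\left(j{\left(-1,0 \right)} \right)} = -4 - 442 = -446$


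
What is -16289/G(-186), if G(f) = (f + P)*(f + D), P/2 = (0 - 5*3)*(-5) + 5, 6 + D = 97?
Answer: -1253/190 ≈ -6.5947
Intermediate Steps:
D = 91 (D = -6 + 97 = 91)
P = 160 (P = 2*((0 - 5*3)*(-5) + 5) = 2*((0 - 15)*(-5) + 5) = 2*(-15*(-5) + 5) = 2*(75 + 5) = 2*80 = 160)
G(f) = (91 + f)*(160 + f) (G(f) = (f + 160)*(f + 91) = (160 + f)*(91 + f) = (91 + f)*(160 + f))
-16289/G(-186) = -16289/(14560 + (-186)² + 251*(-186)) = -16289/(14560 + 34596 - 46686) = -16289/2470 = -16289*1/2470 = -1253/190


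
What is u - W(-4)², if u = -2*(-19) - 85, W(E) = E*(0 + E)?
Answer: -303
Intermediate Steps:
W(E) = E² (W(E) = E*E = E²)
u = -47 (u = 38 - 85 = -47)
u - W(-4)² = -47 - ((-4)²)² = -47 - 1*16² = -47 - 1*256 = -47 - 256 = -303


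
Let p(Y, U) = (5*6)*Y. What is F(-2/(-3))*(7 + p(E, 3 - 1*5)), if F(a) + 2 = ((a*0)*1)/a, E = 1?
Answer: -74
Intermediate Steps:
p(Y, U) = 30*Y
F(a) = -2 (F(a) = -2 + ((a*0)*1)/a = -2 + (0*1)/a = -2 + 0/a = -2 + 0 = -2)
F(-2/(-3))*(7 + p(E, 3 - 1*5)) = -2*(7 + 30*1) = -2*(7 + 30) = -2*37 = -74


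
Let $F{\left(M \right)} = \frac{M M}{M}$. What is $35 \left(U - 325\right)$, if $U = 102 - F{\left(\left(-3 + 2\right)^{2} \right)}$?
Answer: $-7840$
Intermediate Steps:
$F{\left(M \right)} = M$ ($F{\left(M \right)} = \frac{M^{2}}{M} = M$)
$U = 101$ ($U = 102 - \left(-3 + 2\right)^{2} = 102 - \left(-1\right)^{2} = 102 - 1 = 101$)
$35 \left(U - 325\right) = 35 \left(101 - 325\right) = 35 \left(-224\right) = -7840$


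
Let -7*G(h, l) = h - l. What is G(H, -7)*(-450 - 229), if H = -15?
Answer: -776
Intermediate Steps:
G(h, l) = -h/7 + l/7 (G(h, l) = -(h - l)/7 = -h/7 + l/7)
G(H, -7)*(-450 - 229) = (-⅐*(-15) + (⅐)*(-7))*(-450 - 229) = (15/7 - 1)*(-679) = (8/7)*(-679) = -776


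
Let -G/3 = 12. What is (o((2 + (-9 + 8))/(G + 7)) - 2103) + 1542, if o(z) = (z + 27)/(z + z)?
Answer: -952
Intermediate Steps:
G = -36 (G = -3*12 = -36)
o(z) = (27 + z)/(2*z) (o(z) = (27 + z)/((2*z)) = (27 + z)*(1/(2*z)) = (27 + z)/(2*z))
(o((2 + (-9 + 8))/(G + 7)) - 2103) + 1542 = ((27 + (2 + (-9 + 8))/(-36 + 7))/(2*(((2 + (-9 + 8))/(-36 + 7)))) - 2103) + 1542 = ((27 + (2 - 1)/(-29))/(2*(((2 - 1)/(-29)))) - 2103) + 1542 = ((27 + 1*(-1/29))/(2*((1*(-1/29)))) - 2103) + 1542 = ((27 - 1/29)/(2*(-1/29)) - 2103) + 1542 = ((½)*(-29)*(782/29) - 2103) + 1542 = (-391 - 2103) + 1542 = -2494 + 1542 = -952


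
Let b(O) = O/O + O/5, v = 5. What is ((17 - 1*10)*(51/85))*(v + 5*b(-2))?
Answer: 168/5 ≈ 33.600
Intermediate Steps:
b(O) = 1 + O/5 (b(O) = 1 + O*(1/5) = 1 + O/5)
((17 - 1*10)*(51/85))*(v + 5*b(-2)) = ((17 - 1*10)*(51/85))*(5 + 5*(1 + (1/5)*(-2))) = ((17 - 10)*(51*(1/85)))*(5 + 5*(1 - 2/5)) = (7*(3/5))*(5 + 5*(3/5)) = 21*(5 + 3)/5 = (21/5)*8 = 168/5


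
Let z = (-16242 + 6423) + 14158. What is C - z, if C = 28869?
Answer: 24530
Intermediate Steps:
z = 4339 (z = -9819 + 14158 = 4339)
C - z = 28869 - 1*4339 = 28869 - 4339 = 24530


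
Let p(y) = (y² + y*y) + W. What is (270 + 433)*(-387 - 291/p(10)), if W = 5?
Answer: -55977078/205 ≈ -2.7306e+5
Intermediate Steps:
p(y) = 5 + 2*y² (p(y) = (y² + y*y) + 5 = (y² + y²) + 5 = 2*y² + 5 = 5 + 2*y²)
(270 + 433)*(-387 - 291/p(10)) = (270 + 433)*(-387 - 291/(5 + 2*10²)) = 703*(-387 - 291/(5 + 2*100)) = 703*(-387 - 291/(5 + 200)) = 703*(-387 - 291/205) = 703*(-79626/205) = -55977078/205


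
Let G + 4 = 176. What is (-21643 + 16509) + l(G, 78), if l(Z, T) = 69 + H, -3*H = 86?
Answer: -15281/3 ≈ -5093.7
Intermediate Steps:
G = 172 (G = -4 + 176 = 172)
H = -86/3 (H = -1/3*86 = -86/3 ≈ -28.667)
l(Z, T) = 121/3 (l(Z, T) = 69 - 86/3 = 121/3)
(-21643 + 16509) + l(G, 78) = (-21643 + 16509) + 121/3 = -5134 + 121/3 = -15281/3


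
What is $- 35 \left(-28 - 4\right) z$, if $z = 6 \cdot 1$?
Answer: $6720$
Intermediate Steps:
$z = 6$
$- 35 \left(-28 - 4\right) z = - 35 \left(-28 - 4\right) 6 = \left(-35\right) \left(-32\right) 6 = 1120 \cdot 6 = 6720$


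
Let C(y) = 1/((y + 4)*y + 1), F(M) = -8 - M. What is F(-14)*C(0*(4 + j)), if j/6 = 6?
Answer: 6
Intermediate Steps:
j = 36 (j = 6*6 = 36)
C(y) = 1/(1 + y*(4 + y)) (C(y) = 1/((4 + y)*y + 1) = 1/(y*(4 + y) + 1) = 1/(1 + y*(4 + y)))
F(-14)*C(0*(4 + j)) = (-8 - 1*(-14))/(1 + (0*(4 + 36))² + 4*(0*(4 + 36))) = (-8 + 14)/(1 + (0*40)² + 4*(0*40)) = 6/(1 + 0² + 4*0) = 6/(1 + 0 + 0) = 6/1 = 6*1 = 6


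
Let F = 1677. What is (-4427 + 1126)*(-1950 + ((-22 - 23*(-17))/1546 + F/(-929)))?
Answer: 9252393171441/1436234 ≈ 6.4421e+6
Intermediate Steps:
(-4427 + 1126)*(-1950 + ((-22 - 23*(-17))/1546 + F/(-929))) = (-4427 + 1126)*(-1950 + ((-22 - 23*(-17))/1546 + 1677/(-929))) = -3301*(-1950 + ((-22 + 391)*(1/1546) + 1677*(-1/929))) = -3301*(-1950 + (369*(1/1546) - 1677/929)) = -3301*(-1950 + (369/1546 - 1677/929)) = -3301*(-1950 - 2249841/1436234) = -3301*(-2802906141/1436234) = 9252393171441/1436234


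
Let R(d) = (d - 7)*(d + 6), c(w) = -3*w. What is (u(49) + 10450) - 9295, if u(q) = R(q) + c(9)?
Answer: 3438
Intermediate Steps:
R(d) = (-7 + d)*(6 + d)
u(q) = -69 + q² - q (u(q) = (-42 + q² - q) - 3*9 = (-42 + q² - q) - 27 = -69 + q² - q)
(u(49) + 10450) - 9295 = ((-69 + 49² - 1*49) + 10450) - 9295 = ((-69 + 2401 - 49) + 10450) - 9295 = (2283 + 10450) - 9295 = 12733 - 9295 = 3438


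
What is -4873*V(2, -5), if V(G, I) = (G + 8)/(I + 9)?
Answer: -24365/2 ≈ -12183.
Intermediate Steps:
V(G, I) = (8 + G)/(9 + I)
-4873*V(2, -5) = -4873*(8 + 2)/(9 - 5) = -4873*10/4 = -4873*5/2 = -24365/2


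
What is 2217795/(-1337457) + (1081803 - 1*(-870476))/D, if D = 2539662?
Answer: -1007120156929/1132229573178 ≈ -0.88950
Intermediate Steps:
2217795/(-1337457) + (1081803 - 1*(-870476))/D = 2217795/(-1337457) + (1081803 - 1*(-870476))/2539662 = 2217795*(-1/1337457) + (1081803 + 870476)*(1/2539662) = -739265/445819 + 1952279*(1/2539662) = -739265/445819 + 1952279/2539662 = -1007120156929/1132229573178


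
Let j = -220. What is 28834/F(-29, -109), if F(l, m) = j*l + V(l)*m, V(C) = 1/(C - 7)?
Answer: 1038024/229789 ≈ 4.5173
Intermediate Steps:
V(C) = 1/(-7 + C)
F(l, m) = -220*l + m/(-7 + l)
28834/F(-29, -109) = 28834/(((-109 - 220*(-29)*(-7 - 29))/(-7 - 29))) = 28834/(((-109 - 220*(-29)*(-36))/(-36))) = 28834/((-(-109 - 229680)/36)) = 28834/((-1/36*(-229789))) = 28834/(229789/36) = 28834*(36/229789) = 1038024/229789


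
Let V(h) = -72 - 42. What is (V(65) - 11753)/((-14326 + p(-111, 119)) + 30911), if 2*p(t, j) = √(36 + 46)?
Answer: -393628390/550124409 + 11867*√82/550124409 ≈ -0.71533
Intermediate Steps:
V(h) = -114
p(t, j) = √82/2 (p(t, j) = √(36 + 46)/2 = √82/2)
(V(65) - 11753)/((-14326 + p(-111, 119)) + 30911) = (-114 - 11753)/((-14326 + √82/2) + 30911) = -11867/(16585 + √82/2)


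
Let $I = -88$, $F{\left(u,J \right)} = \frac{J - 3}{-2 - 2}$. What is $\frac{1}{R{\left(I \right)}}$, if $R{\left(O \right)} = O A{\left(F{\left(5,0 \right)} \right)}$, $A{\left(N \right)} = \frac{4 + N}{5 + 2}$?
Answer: $- \frac{7}{418} \approx -0.016746$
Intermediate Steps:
$F{\left(u,J \right)} = \frac{3}{4} - \frac{J}{4}$ ($F{\left(u,J \right)} = \frac{-3 + J}{-4} = \left(-3 + J\right) \left(- \frac{1}{4}\right) = \frac{3}{4} - \frac{J}{4}$)
$A{\left(N \right)} = \frac{4}{7} + \frac{N}{7}$ ($A{\left(N \right)} = \frac{4 + N}{7} = \left(4 + N\right) \frac{1}{7} = \frac{4}{7} + \frac{N}{7}$)
$R{\left(O \right)} = \frac{19 O}{28}$ ($R{\left(O \right)} = O \left(\frac{4}{7} + \frac{\frac{3}{4} - 0}{7}\right) = O \left(\frac{4}{7} + \frac{\frac{3}{4} + 0}{7}\right) = O \left(\frac{4}{7} + \frac{1}{7} \cdot \frac{3}{4}\right) = O \left(\frac{4}{7} + \frac{3}{28}\right) = O \frac{19}{28} = \frac{19 O}{28}$)
$\frac{1}{R{\left(I \right)}} = \frac{1}{\frac{19}{28} \left(-88\right)} = \frac{1}{- \frac{418}{7}} = - \frac{7}{418}$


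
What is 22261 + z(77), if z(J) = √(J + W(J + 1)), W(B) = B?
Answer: 22261 + √155 ≈ 22273.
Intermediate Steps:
z(J) = √(1 + 2*J) (z(J) = √(J + (J + 1)) = √(J + (1 + J)) = √(1 + 2*J))
22261 + z(77) = 22261 + √(1 + 2*77) = 22261 + √(1 + 154) = 22261 + √155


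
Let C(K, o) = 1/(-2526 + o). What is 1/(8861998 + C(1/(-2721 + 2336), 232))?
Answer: 2294/20329423411 ≈ 1.1284e-7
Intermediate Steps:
1/(8861998 + C(1/(-2721 + 2336), 232)) = 1/(8861998 + 1/(-2526 + 232)) = 1/(8861998 + 1/(-2294)) = 1/(8861998 - 1/2294) = 1/(20329423411/2294) = 2294/20329423411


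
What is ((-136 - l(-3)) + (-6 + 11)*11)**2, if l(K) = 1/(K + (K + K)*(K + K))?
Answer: 7150276/1089 ≈ 6565.9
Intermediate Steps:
l(K) = 1/(K + 4*K**2) (l(K) = 1/(K + (2*K)*(2*K)) = 1/(K + 4*K**2))
((-136 - l(-3)) + (-6 + 11)*11)**2 = ((-136 - 1/((-3)*(1 + 4*(-3)))) + (-6 + 11)*11)**2 = ((-136 - (-1)/(3*(1 - 12))) + 5*11)**2 = ((-136 - (-1)/(3*(-11))) + 55)**2 = ((-136 - (-1)*(-1)/(3*11)) + 55)**2 = ((-136 - 1*1/33) + 55)**2 = ((-136 - 1/33) + 55)**2 = (-4489/33 + 55)**2 = (-2674/33)**2 = 7150276/1089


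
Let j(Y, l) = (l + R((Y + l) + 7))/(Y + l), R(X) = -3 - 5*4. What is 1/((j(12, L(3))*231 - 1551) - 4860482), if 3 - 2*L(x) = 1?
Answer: -13/63211511 ≈ -2.0566e-7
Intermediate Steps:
R(X) = -23 (R(X) = -3 - 20 = -23)
L(x) = 1 (L(x) = 3/2 - ½*1 = 3/2 - ½ = 1)
j(Y, l) = (-23 + l)/(Y + l) (j(Y, l) = (l - 23)/(Y + l) = (-23 + l)/(Y + l))
1/((j(12, L(3))*231 - 1551) - 4860482) = 1/((((-23 + 1)/(12 + 1))*231 - 1551) - 4860482) = 1/(((-22/13)*231 - 1551) - 4860482) = 1/((((1/13)*(-22))*231 - 1551) - 4860482) = 1/((-22/13*231 - 1551) - 4860482) = 1/((-5082/13 - 1551) - 4860482) = 1/(-25245/13 - 4860482) = 1/(-63211511/13) = -13/63211511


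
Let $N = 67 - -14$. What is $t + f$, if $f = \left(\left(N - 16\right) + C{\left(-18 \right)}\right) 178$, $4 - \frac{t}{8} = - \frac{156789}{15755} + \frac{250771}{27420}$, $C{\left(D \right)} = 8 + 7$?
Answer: $\frac{61683200294}{4320021} \approx 14278.0$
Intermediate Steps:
$N = 81$ ($N = 67 + 14 = 81$)
$C{\left(D \right)} = 15$
$t = \frac{166101254}{4320021}$ ($t = 32 - 8 \left(- \frac{156789}{15755} + \frac{250771}{27420}\right) = 32 - - \frac{27860582}{4320021} = 32 + \frac{27860582}{4320021} = \frac{166101254}{4320021} \approx 38.449$)
$f = 14240$ ($f = \left(\left(81 - 16\right) + 15\right) 178 = \left(65 + 15\right) 178 = 80 \cdot 178 = 14240$)
$t + f = \frac{166101254}{4320021} + 14240 = \frac{61683200294}{4320021}$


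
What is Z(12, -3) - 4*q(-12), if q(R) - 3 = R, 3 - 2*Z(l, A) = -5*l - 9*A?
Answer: 54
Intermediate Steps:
Z(l, A) = 3/2 + 5*l/2 + 9*A/2 (Z(l, A) = 3/2 - (-5*l - 9*A)/2 = 3/2 - (-9*A - 5*l)/2 = 3/2 + (5*l/2 + 9*A/2) = 3/2 + 5*l/2 + 9*A/2)
q(R) = 3 + R
Z(12, -3) - 4*q(-12) = (3/2 + (5/2)*12 + (9/2)*(-3)) - 4*(3 - 12) = (3/2 + 30 - 27/2) - 4*(-9) = 18 + 36 = 54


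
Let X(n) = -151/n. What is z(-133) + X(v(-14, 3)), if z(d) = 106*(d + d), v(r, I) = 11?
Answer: -310307/11 ≈ -28210.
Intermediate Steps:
z(d) = 212*d (z(d) = 106*(2*d) = 212*d)
z(-133) + X(v(-14, 3)) = 212*(-133) - 151/11 = -28196 - 151*1/11 = -28196 - 151/11 = -310307/11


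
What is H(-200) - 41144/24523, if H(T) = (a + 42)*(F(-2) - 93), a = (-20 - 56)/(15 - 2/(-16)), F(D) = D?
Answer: -10427989114/2967283 ≈ -3514.3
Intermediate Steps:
a = -608/121 (a = -76/(15 - 2*(-1/16)) = -76/(15 + ⅛) = -76/121/8 = -76*8/121 = -608/121 ≈ -5.0248)
H(T) = -425030/121 (H(T) = (-608/121 + 42)*(-2 - 93) = (4474/121)*(-95) = -425030/121)
H(-200) - 41144/24523 = -425030/121 - 41144/24523 = -10427989114/2967283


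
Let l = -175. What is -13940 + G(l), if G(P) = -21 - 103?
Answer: -14064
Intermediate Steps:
G(P) = -124
-13940 + G(l) = -13940 - 124 = -14064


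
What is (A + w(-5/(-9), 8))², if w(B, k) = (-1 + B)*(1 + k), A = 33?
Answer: 841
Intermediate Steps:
w(B, k) = (1 + k)*(-1 + B)
(A + w(-5/(-9), 8))² = (33 + (-1 - 5/(-9) - 1*8 - 5/(-9)*8))² = (33 + (-1 - 5*(-⅑) - 8 - 5*(-⅑)*8))² = (33 + (-1 + 5/9 - 8 + (5/9)*8))² = (33 + (-1 + 5/9 - 8 + 40/9))² = (33 - 4)² = 29² = 841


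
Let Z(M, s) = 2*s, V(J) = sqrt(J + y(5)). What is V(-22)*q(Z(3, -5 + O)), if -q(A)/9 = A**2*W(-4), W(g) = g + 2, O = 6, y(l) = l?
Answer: 72*I*sqrt(17) ≈ 296.86*I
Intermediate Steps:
W(g) = 2 + g
V(J) = sqrt(5 + J) (V(J) = sqrt(J + 5) = sqrt(5 + J))
q(A) = 18*A**2 (q(A) = -9*A**2*(2 - 4) = -9*A**2*(-2) = -(-18)*A**2 = 18*A**2)
V(-22)*q(Z(3, -5 + O)) = sqrt(5 - 22)*(18*(2*(-5 + 6))**2) = sqrt(-17)*(18*(2*1)**2) = (I*sqrt(17))*(18*2**2) = (I*sqrt(17))*(18*4) = (I*sqrt(17))*72 = 72*I*sqrt(17)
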